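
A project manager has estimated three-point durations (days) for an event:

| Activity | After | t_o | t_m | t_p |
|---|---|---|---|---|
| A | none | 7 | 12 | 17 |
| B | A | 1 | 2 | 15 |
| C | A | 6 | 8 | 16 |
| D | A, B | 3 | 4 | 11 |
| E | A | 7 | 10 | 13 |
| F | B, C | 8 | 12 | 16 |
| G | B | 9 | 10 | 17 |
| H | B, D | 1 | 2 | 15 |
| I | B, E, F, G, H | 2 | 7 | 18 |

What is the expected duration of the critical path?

te_A = (7 + 4·12 + 17)/6 = 72/6 = 12
te_B = (1 + 4·2 + 15)/6 = 24/6 = 4
te_C = (6 + 4·8 + 16)/6 = 54/6 = 9
te_D = (3 + 4·4 + 11)/6 = 30/6 = 5
te_E = (7 + 4·10 + 13)/6 = 60/6 = 10
te_F = (8 + 4·12 + 16)/6 = 72/6 = 12
te_G = (9 + 4·10 + 17)/6 = 66/6 = 11
te_H = (1 + 4·2 + 15)/6 = 24/6 = 4
te_I = (2 + 4·7 + 18)/6 = 48/6 = 8

Forward pass:
ES_A = 0; EF_A = 12
ES_B = 12; EF_B = 12+4 = 16
ES_C = 12; EF_C = 12+9 = 21
ES_D = max(EF_A=12, EF_B=16) = 16; EF_D = 16+5 = 21
ES_E = 12; EF_E = 12+10 = 22
ES_F = max(EF_B=16, EF_C=21) = 21; EF_F = 21+12 = 33
ES_G = 16; EF_G = 16+11 = 27
ES_H = max(EF_B=16, EF_D=21) = 21; EF_H = 21+4 = 25
ES_I = max(EF_B=16, EF_E=22, EF_F=33, EF_G=27, EF_H=25) = 33; EF_I = 33+8 = 41
Expected project duration μ = 41 days. Critical path: A → C → F → I.

41 days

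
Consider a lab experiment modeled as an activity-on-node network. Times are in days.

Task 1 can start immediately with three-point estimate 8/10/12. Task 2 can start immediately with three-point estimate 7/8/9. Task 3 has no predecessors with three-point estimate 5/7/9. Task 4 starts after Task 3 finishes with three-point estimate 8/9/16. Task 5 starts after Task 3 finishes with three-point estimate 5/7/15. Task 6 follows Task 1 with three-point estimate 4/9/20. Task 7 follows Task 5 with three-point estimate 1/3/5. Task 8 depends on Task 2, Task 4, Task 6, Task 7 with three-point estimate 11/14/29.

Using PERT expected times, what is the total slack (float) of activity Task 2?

te_Task 1 = (8 + 4·10 + 12)/6 = 60/6 = 10
te_Task 2 = (7 + 4·8 + 9)/6 = 48/6 = 8
te_Task 3 = (5 + 4·7 + 9)/6 = 42/6 = 7
te_Task 4 = (8 + 4·9 + 16)/6 = 60/6 = 10
te_Task 5 = (5 + 4·7 + 15)/6 = 48/6 = 8
te_Task 6 = (4 + 4·9 + 20)/6 = 60/6 = 10
te_Task 7 = (1 + 4·3 + 5)/6 = 18/6 = 3
te_Task 8 = (11 + 4·14 + 29)/6 = 96/6 = 16

Forward pass:
ES_Task 1 = 0; EF_Task 1 = 10
ES_Task 2 = 0; EF_Task 2 = 8
ES_Task 3 = 0; EF_Task 3 = 7
ES_Task 4 = 7; EF_Task 4 = 7+10 = 17
ES_Task 5 = 7; EF_Task 5 = 7+8 = 15
ES_Task 6 = 10; EF_Task 6 = 10+10 = 20
ES_Task 7 = 15; EF_Task 7 = 15+3 = 18
ES_Task 8 = max(EF_Task 2=8, EF_Task 4=17, EF_Task 6=20, EF_Task 7=18) = 20; EF_Task 8 = 20+16 = 36
Expected project duration μ = 36 days. Critical path: Task 1 → Task 6 → Task 8.

Backward pass:
LF_Task 8 = 36; LS_Task 8 = 36−16 = 20
LF_Task 7 = LS_Task 8 = 20; LS_Task 7 = 20−3 = 17
LF_Task 6 = LS_Task 8 = 20; LS_Task 6 = 20−10 = 10
LF_Task 5 = LS_Task 7 = 17; LS_Task 5 = 17−8 = 9
LF_Task 4 = LS_Task 8 = 20; LS_Task 4 = 20−10 = 10
LF_Task 3 = min(LS_Task 4=10, LS_Task 5=9) = 9; LS_Task 3 = 9−7 = 2
LF_Task 2 = LS_Task 8 = 20; LS_Task 2 = 20−8 = 12
LF_Task 1 = LS_Task 6 = 10; LS_Task 1 = 10−10 = 0
Slack_Task 2 = LS_Task 2 − ES_Task 2 = 12 − 0 = 12

12 days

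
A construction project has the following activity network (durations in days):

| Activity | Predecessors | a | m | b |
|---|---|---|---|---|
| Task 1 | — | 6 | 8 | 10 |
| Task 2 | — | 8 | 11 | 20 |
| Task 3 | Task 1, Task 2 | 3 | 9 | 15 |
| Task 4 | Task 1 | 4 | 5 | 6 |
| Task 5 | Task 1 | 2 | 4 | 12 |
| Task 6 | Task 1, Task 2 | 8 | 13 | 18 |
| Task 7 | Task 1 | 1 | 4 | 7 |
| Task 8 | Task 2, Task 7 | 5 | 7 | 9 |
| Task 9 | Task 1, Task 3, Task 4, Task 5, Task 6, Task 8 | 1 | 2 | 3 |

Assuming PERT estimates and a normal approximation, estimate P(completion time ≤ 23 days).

te_Task 1 = (6 + 4·8 + 10)/6 = 48/6 = 8; σ²_Task 1 = ((10−6)/6)² = 0.444
te_Task 2 = (8 + 4·11 + 20)/6 = 72/6 = 12; σ²_Task 2 = ((20−8)/6)² = 4.000
te_Task 3 = (3 + 4·9 + 15)/6 = 54/6 = 9; σ²_Task 3 = ((15−3)/6)² = 4.000
te_Task 4 = (4 + 4·5 + 6)/6 = 30/6 = 5; σ²_Task 4 = ((6−4)/6)² = 0.111
te_Task 5 = (2 + 4·4 + 12)/6 = 30/6 = 5; σ²_Task 5 = ((12−2)/6)² = 2.778
te_Task 6 = (8 + 4·13 + 18)/6 = 78/6 = 13; σ²_Task 6 = ((18−8)/6)² = 2.778
te_Task 7 = (1 + 4·4 + 7)/6 = 24/6 = 4; σ²_Task 7 = ((7−1)/6)² = 1.000
te_Task 8 = (5 + 4·7 + 9)/6 = 42/6 = 7; σ²_Task 8 = ((9−5)/6)² = 0.444
te_Task 9 = (1 + 4·2 + 3)/6 = 12/6 = 2; σ²_Task 9 = ((3−1)/6)² = 0.111

Forward pass:
ES_Task 1 = 0; EF_Task 1 = 8
ES_Task 2 = 0; EF_Task 2 = 12
ES_Task 3 = max(EF_Task 1=8, EF_Task 2=12) = 12; EF_Task 3 = 12+9 = 21
ES_Task 4 = 8; EF_Task 4 = 8+5 = 13
ES_Task 5 = 8; EF_Task 5 = 8+5 = 13
ES_Task 6 = max(EF_Task 1=8, EF_Task 2=12) = 12; EF_Task 6 = 12+13 = 25
ES_Task 7 = 8; EF_Task 7 = 8+4 = 12
ES_Task 8 = max(EF_Task 2=12, EF_Task 7=12) = 12; EF_Task 8 = 12+7 = 19
ES_Task 9 = max(EF_Task 1=8, EF_Task 3=21, EF_Task 4=13, EF_Task 5=13, EF_Task 6=25, EF_Task 8=19) = 25; EF_Task 9 = 25+2 = 27
Expected project duration μ = 27 days. Critical path: Task 2 → Task 6 → Task 9.

Variance along critical path = 4.000 + 2.778 + 0.111 = 6.889; σ = √6.889 = 2.625 days.
Z = (23 − 27) / 2.625 = -1.524
P(T ≤ 23) = Φ(-1.524) ≈ 0.064

0.064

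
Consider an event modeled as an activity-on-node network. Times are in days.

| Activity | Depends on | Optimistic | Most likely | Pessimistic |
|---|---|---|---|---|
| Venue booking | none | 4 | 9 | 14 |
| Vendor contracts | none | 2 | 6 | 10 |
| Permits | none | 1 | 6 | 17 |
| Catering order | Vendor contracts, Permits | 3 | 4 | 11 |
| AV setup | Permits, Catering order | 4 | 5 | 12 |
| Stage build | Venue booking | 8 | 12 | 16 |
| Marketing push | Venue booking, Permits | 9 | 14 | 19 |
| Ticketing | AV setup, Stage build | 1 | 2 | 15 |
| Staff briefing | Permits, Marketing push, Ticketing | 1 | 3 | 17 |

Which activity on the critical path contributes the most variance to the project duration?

Staff briefing

te_Venue booking = (4 + 4·9 + 14)/6 = 54/6 = 9; σ²_Venue booking = ((14−4)/6)² = 2.778
te_Vendor contracts = (2 + 4·6 + 10)/6 = 36/6 = 6; σ²_Vendor contracts = ((10−2)/6)² = 1.778
te_Permits = (1 + 4·6 + 17)/6 = 42/6 = 7; σ²_Permits = ((17−1)/6)² = 7.111
te_Catering order = (3 + 4·4 + 11)/6 = 30/6 = 5; σ²_Catering order = ((11−3)/6)² = 1.778
te_AV setup = (4 + 4·5 + 12)/6 = 36/6 = 6; σ²_AV setup = ((12−4)/6)² = 1.778
te_Stage build = (8 + 4·12 + 16)/6 = 72/6 = 12; σ²_Stage build = ((16−8)/6)² = 1.778
te_Marketing push = (9 + 4·14 + 19)/6 = 84/6 = 14; σ²_Marketing push = ((19−9)/6)² = 2.778
te_Ticketing = (1 + 4·2 + 15)/6 = 24/6 = 4; σ²_Ticketing = ((15−1)/6)² = 5.444
te_Staff briefing = (1 + 4·3 + 17)/6 = 30/6 = 5; σ²_Staff briefing = ((17−1)/6)² = 7.111

Forward pass:
ES_Venue booking = 0; EF_Venue booking = 9
ES_Vendor contracts = 0; EF_Vendor contracts = 6
ES_Permits = 0; EF_Permits = 7
ES_Catering order = max(EF_Vendor contracts=6, EF_Permits=7) = 7; EF_Catering order = 7+5 = 12
ES_AV setup = max(EF_Permits=7, EF_Catering order=12) = 12; EF_AV setup = 12+6 = 18
ES_Stage build = 9; EF_Stage build = 9+12 = 21
ES_Marketing push = max(EF_Venue booking=9, EF_Permits=7) = 9; EF_Marketing push = 9+14 = 23
ES_Ticketing = max(EF_AV setup=18, EF_Stage build=21) = 21; EF_Ticketing = 21+4 = 25
ES_Staff briefing = max(EF_Permits=7, EF_Marketing push=23, EF_Ticketing=25) = 25; EF_Staff briefing = 25+5 = 30
Expected project duration μ = 30 days. Critical path: Venue booking → Stage build → Ticketing → Staff briefing.

Variances on critical path: σ²_Venue booking=2.778, σ²_Stage build=1.778, σ²_Ticketing=5.444, σ²_Staff briefing=7.111.
Largest is σ²_Staff briefing = 7.111.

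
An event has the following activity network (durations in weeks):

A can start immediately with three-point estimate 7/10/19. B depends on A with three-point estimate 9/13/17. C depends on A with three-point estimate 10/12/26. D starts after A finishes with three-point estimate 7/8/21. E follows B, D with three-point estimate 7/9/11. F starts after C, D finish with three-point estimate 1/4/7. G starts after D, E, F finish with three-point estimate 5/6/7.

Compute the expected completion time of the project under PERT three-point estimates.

39 weeks

te_A = (7 + 4·10 + 19)/6 = 66/6 = 11
te_B = (9 + 4·13 + 17)/6 = 78/6 = 13
te_C = (10 + 4·12 + 26)/6 = 84/6 = 14
te_D = (7 + 4·8 + 21)/6 = 60/6 = 10
te_E = (7 + 4·9 + 11)/6 = 54/6 = 9
te_F = (1 + 4·4 + 7)/6 = 24/6 = 4
te_G = (5 + 4·6 + 7)/6 = 36/6 = 6

Forward pass:
ES_A = 0; EF_A = 11
ES_B = 11; EF_B = 11+13 = 24
ES_C = 11; EF_C = 11+14 = 25
ES_D = 11; EF_D = 11+10 = 21
ES_E = max(EF_B=24, EF_D=21) = 24; EF_E = 24+9 = 33
ES_F = max(EF_C=25, EF_D=21) = 25; EF_F = 25+4 = 29
ES_G = max(EF_D=21, EF_E=33, EF_F=29) = 33; EF_G = 33+6 = 39
Expected project duration μ = 39 weeks. Critical path: A → B → E → G.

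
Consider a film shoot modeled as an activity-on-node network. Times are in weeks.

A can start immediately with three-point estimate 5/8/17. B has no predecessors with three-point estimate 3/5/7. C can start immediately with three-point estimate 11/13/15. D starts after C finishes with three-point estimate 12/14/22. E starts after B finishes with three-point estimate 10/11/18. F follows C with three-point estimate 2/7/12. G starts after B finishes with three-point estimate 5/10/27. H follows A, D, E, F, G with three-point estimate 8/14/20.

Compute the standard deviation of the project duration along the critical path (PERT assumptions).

2.69 weeks

te_A = (5 + 4·8 + 17)/6 = 54/6 = 9; σ²_A = ((17−5)/6)² = 4.000
te_B = (3 + 4·5 + 7)/6 = 30/6 = 5; σ²_B = ((7−3)/6)² = 0.444
te_C = (11 + 4·13 + 15)/6 = 78/6 = 13; σ²_C = ((15−11)/6)² = 0.444
te_D = (12 + 4·14 + 22)/6 = 90/6 = 15; σ²_D = ((22−12)/6)² = 2.778
te_E = (10 + 4·11 + 18)/6 = 72/6 = 12; σ²_E = ((18−10)/6)² = 1.778
te_F = (2 + 4·7 + 12)/6 = 42/6 = 7; σ²_F = ((12−2)/6)² = 2.778
te_G = (5 + 4·10 + 27)/6 = 72/6 = 12; σ²_G = ((27−5)/6)² = 13.444
te_H = (8 + 4·14 + 20)/6 = 84/6 = 14; σ²_H = ((20−8)/6)² = 4.000

Forward pass:
ES_A = 0; EF_A = 9
ES_B = 0; EF_B = 5
ES_C = 0; EF_C = 13
ES_D = 13; EF_D = 13+15 = 28
ES_E = 5; EF_E = 5+12 = 17
ES_F = 13; EF_F = 13+7 = 20
ES_G = 5; EF_G = 5+12 = 17
ES_H = max(EF_A=9, EF_D=28, EF_E=17, EF_F=20, EF_G=17) = 28; EF_H = 28+14 = 42
Expected project duration μ = 42 weeks. Critical path: C → D → H.

Variance along critical path = 0.444 + 2.778 + 4.000 = 7.222
σ = √7.222 = 2.687 weeks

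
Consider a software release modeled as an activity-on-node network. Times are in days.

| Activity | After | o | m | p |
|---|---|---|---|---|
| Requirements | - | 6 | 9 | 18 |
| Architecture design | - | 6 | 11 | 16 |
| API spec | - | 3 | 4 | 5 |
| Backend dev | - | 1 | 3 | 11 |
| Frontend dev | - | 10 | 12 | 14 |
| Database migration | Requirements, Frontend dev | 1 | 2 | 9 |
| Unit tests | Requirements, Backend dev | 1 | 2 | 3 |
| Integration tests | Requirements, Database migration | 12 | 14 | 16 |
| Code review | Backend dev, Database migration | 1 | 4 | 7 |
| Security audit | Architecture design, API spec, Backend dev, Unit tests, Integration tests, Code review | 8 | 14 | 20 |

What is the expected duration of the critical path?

te_Requirements = (6 + 4·9 + 18)/6 = 60/6 = 10
te_Architecture design = (6 + 4·11 + 16)/6 = 66/6 = 11
te_API spec = (3 + 4·4 + 5)/6 = 24/6 = 4
te_Backend dev = (1 + 4·3 + 11)/6 = 24/6 = 4
te_Frontend dev = (10 + 4·12 + 14)/6 = 72/6 = 12
te_Database migration = (1 + 4·2 + 9)/6 = 18/6 = 3
te_Unit tests = (1 + 4·2 + 3)/6 = 12/6 = 2
te_Integration tests = (12 + 4·14 + 16)/6 = 84/6 = 14
te_Code review = (1 + 4·4 + 7)/6 = 24/6 = 4
te_Security audit = (8 + 4·14 + 20)/6 = 84/6 = 14

Forward pass:
ES_Requirements = 0; EF_Requirements = 10
ES_Architecture design = 0; EF_Architecture design = 11
ES_API spec = 0; EF_API spec = 4
ES_Backend dev = 0; EF_Backend dev = 4
ES_Frontend dev = 0; EF_Frontend dev = 12
ES_Database migration = max(EF_Requirements=10, EF_Frontend dev=12) = 12; EF_Database migration = 12+3 = 15
ES_Unit tests = max(EF_Requirements=10, EF_Backend dev=4) = 10; EF_Unit tests = 10+2 = 12
ES_Integration tests = max(EF_Requirements=10, EF_Database migration=15) = 15; EF_Integration tests = 15+14 = 29
ES_Code review = max(EF_Backend dev=4, EF_Database migration=15) = 15; EF_Code review = 15+4 = 19
ES_Security audit = max(EF_Architecture design=11, EF_API spec=4, EF_Backend dev=4, EF_Unit tests=12, EF_Integration tests=29, EF_Code review=19) = 29; EF_Security audit = 29+14 = 43
Expected project duration μ = 43 days. Critical path: Frontend dev → Database migration → Integration tests → Security audit.

43 days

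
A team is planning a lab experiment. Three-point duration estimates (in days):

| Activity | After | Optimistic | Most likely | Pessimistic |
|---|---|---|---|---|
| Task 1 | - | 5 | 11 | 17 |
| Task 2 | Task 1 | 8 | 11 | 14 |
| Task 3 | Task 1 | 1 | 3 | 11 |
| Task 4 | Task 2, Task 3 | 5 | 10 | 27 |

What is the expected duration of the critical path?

te_Task 1 = (5 + 4·11 + 17)/6 = 66/6 = 11
te_Task 2 = (8 + 4·11 + 14)/6 = 66/6 = 11
te_Task 3 = (1 + 4·3 + 11)/6 = 24/6 = 4
te_Task 4 = (5 + 4·10 + 27)/6 = 72/6 = 12

Forward pass:
ES_Task 1 = 0; EF_Task 1 = 11
ES_Task 2 = 11; EF_Task 2 = 11+11 = 22
ES_Task 3 = 11; EF_Task 3 = 11+4 = 15
ES_Task 4 = max(EF_Task 2=22, EF_Task 3=15) = 22; EF_Task 4 = 22+12 = 34
Expected project duration μ = 34 days. Critical path: Task 1 → Task 2 → Task 4.

34 days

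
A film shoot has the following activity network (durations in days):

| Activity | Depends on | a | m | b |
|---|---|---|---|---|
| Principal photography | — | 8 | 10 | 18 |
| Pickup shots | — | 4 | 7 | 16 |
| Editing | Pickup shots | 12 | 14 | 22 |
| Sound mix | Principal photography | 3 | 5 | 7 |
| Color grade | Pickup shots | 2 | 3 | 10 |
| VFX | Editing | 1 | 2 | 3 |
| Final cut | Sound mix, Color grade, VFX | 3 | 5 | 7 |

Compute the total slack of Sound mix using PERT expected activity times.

9 days

te_Principal photography = (8 + 4·10 + 18)/6 = 66/6 = 11
te_Pickup shots = (4 + 4·7 + 16)/6 = 48/6 = 8
te_Editing = (12 + 4·14 + 22)/6 = 90/6 = 15
te_Sound mix = (3 + 4·5 + 7)/6 = 30/6 = 5
te_Color grade = (2 + 4·3 + 10)/6 = 24/6 = 4
te_VFX = (1 + 4·2 + 3)/6 = 12/6 = 2
te_Final cut = (3 + 4·5 + 7)/6 = 30/6 = 5

Forward pass:
ES_Principal photography = 0; EF_Principal photography = 11
ES_Pickup shots = 0; EF_Pickup shots = 8
ES_Editing = 8; EF_Editing = 8+15 = 23
ES_Sound mix = 11; EF_Sound mix = 11+5 = 16
ES_Color grade = 8; EF_Color grade = 8+4 = 12
ES_VFX = 23; EF_VFX = 23+2 = 25
ES_Final cut = max(EF_Sound mix=16, EF_Color grade=12, EF_VFX=25) = 25; EF_Final cut = 25+5 = 30
Expected project duration μ = 30 days. Critical path: Pickup shots → Editing → VFX → Final cut.

Backward pass:
LF_Final cut = 30; LS_Final cut = 30−5 = 25
LF_VFX = LS_Final cut = 25; LS_VFX = 25−2 = 23
LF_Color grade = LS_Final cut = 25; LS_Color grade = 25−4 = 21
LF_Sound mix = LS_Final cut = 25; LS_Sound mix = 25−5 = 20
LF_Editing = LS_VFX = 23; LS_Editing = 23−15 = 8
LF_Pickup shots = min(LS_Editing=8, LS_Color grade=21) = 8; LS_Pickup shots = 8−8 = 0
LF_Principal photography = LS_Sound mix = 20; LS_Principal photography = 20−11 = 9
Slack_Sound mix = LS_Sound mix − ES_Sound mix = 20 − 11 = 9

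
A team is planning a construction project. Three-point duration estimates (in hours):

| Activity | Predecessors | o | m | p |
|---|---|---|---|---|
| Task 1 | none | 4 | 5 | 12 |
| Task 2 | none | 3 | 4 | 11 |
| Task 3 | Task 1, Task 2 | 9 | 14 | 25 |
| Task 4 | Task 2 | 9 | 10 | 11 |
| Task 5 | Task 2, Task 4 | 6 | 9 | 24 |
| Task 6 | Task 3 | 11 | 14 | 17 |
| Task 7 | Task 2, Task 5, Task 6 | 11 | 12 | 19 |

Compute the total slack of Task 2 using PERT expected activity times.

te_Task 1 = (4 + 4·5 + 12)/6 = 36/6 = 6
te_Task 2 = (3 + 4·4 + 11)/6 = 30/6 = 5
te_Task 3 = (9 + 4·14 + 25)/6 = 90/6 = 15
te_Task 4 = (9 + 4·10 + 11)/6 = 60/6 = 10
te_Task 5 = (6 + 4·9 + 24)/6 = 66/6 = 11
te_Task 6 = (11 + 4·14 + 17)/6 = 84/6 = 14
te_Task 7 = (11 + 4·12 + 19)/6 = 78/6 = 13

Forward pass:
ES_Task 1 = 0; EF_Task 1 = 6
ES_Task 2 = 0; EF_Task 2 = 5
ES_Task 3 = max(EF_Task 1=6, EF_Task 2=5) = 6; EF_Task 3 = 6+15 = 21
ES_Task 4 = 5; EF_Task 4 = 5+10 = 15
ES_Task 5 = max(EF_Task 2=5, EF_Task 4=15) = 15; EF_Task 5 = 15+11 = 26
ES_Task 6 = 21; EF_Task 6 = 21+14 = 35
ES_Task 7 = max(EF_Task 2=5, EF_Task 5=26, EF_Task 6=35) = 35; EF_Task 7 = 35+13 = 48
Expected project duration μ = 48 hours. Critical path: Task 1 → Task 3 → Task 6 → Task 7.

Backward pass:
LF_Task 7 = 48; LS_Task 7 = 48−13 = 35
LF_Task 6 = LS_Task 7 = 35; LS_Task 6 = 35−14 = 21
LF_Task 5 = LS_Task 7 = 35; LS_Task 5 = 35−11 = 24
LF_Task 4 = LS_Task 5 = 24; LS_Task 4 = 24−10 = 14
LF_Task 3 = LS_Task 6 = 21; LS_Task 3 = 21−15 = 6
LF_Task 2 = min(LS_Task 3=6, LS_Task 4=14, LS_Task 5=24, LS_Task 7=35) = 6; LS_Task 2 = 6−5 = 1
LF_Task 1 = LS_Task 3 = 6; LS_Task 1 = 6−6 = 0
Slack_Task 2 = LS_Task 2 − ES_Task 2 = 1 − 0 = 1

1 hours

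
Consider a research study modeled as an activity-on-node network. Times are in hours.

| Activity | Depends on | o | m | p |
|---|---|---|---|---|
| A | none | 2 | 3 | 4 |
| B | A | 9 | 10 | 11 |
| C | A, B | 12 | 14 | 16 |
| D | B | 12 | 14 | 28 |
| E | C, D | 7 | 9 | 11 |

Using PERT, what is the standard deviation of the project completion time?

2.79 hours

te_A = (2 + 4·3 + 4)/6 = 18/6 = 3; σ²_A = ((4−2)/6)² = 0.111
te_B = (9 + 4·10 + 11)/6 = 60/6 = 10; σ²_B = ((11−9)/6)² = 0.111
te_C = (12 + 4·14 + 16)/6 = 84/6 = 14; σ²_C = ((16−12)/6)² = 0.444
te_D = (12 + 4·14 + 28)/6 = 96/6 = 16; σ²_D = ((28−12)/6)² = 7.111
te_E = (7 + 4·9 + 11)/6 = 54/6 = 9; σ²_E = ((11−7)/6)² = 0.444

Forward pass:
ES_A = 0; EF_A = 3
ES_B = 3; EF_B = 3+10 = 13
ES_C = max(EF_A=3, EF_B=13) = 13; EF_C = 13+14 = 27
ES_D = 13; EF_D = 13+16 = 29
ES_E = max(EF_C=27, EF_D=29) = 29; EF_E = 29+9 = 38
Expected project duration μ = 38 hours. Critical path: A → B → D → E.

Variance along critical path = 0.111 + 0.111 + 7.111 + 0.444 = 7.778
σ = √7.778 = 2.789 hours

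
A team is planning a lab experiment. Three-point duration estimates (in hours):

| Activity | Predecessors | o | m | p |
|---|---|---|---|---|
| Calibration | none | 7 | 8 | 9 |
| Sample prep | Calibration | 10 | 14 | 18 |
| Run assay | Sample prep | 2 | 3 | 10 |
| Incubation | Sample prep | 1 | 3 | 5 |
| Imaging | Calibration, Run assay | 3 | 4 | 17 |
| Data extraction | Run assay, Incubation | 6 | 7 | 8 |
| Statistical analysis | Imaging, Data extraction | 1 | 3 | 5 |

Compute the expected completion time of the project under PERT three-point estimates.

te_Calibration = (7 + 4·8 + 9)/6 = 48/6 = 8
te_Sample prep = (10 + 4·14 + 18)/6 = 84/6 = 14
te_Run assay = (2 + 4·3 + 10)/6 = 24/6 = 4
te_Incubation = (1 + 4·3 + 5)/6 = 18/6 = 3
te_Imaging = (3 + 4·4 + 17)/6 = 36/6 = 6
te_Data extraction = (6 + 4·7 + 8)/6 = 42/6 = 7
te_Statistical analysis = (1 + 4·3 + 5)/6 = 18/6 = 3

Forward pass:
ES_Calibration = 0; EF_Calibration = 8
ES_Sample prep = 8; EF_Sample prep = 8+14 = 22
ES_Run assay = 22; EF_Run assay = 22+4 = 26
ES_Incubation = 22; EF_Incubation = 22+3 = 25
ES_Imaging = max(EF_Calibration=8, EF_Run assay=26) = 26; EF_Imaging = 26+6 = 32
ES_Data extraction = max(EF_Run assay=26, EF_Incubation=25) = 26; EF_Data extraction = 26+7 = 33
ES_Statistical analysis = max(EF_Imaging=32, EF_Data extraction=33) = 33; EF_Statistical analysis = 33+3 = 36
Expected project duration μ = 36 hours. Critical path: Calibration → Sample prep → Run assay → Data extraction → Statistical analysis.

36 hours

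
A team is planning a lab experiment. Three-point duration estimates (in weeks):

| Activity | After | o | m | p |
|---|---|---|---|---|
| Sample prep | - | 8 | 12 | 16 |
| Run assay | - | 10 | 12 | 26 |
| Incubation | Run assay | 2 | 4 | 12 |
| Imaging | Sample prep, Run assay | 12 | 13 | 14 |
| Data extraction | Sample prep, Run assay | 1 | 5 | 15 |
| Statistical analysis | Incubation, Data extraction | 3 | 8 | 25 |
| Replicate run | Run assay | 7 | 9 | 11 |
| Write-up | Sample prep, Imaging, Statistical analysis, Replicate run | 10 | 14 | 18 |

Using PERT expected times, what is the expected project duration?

te_Sample prep = (8 + 4·12 + 16)/6 = 72/6 = 12
te_Run assay = (10 + 4·12 + 26)/6 = 84/6 = 14
te_Incubation = (2 + 4·4 + 12)/6 = 30/6 = 5
te_Imaging = (12 + 4·13 + 14)/6 = 78/6 = 13
te_Data extraction = (1 + 4·5 + 15)/6 = 36/6 = 6
te_Statistical analysis = (3 + 4·8 + 25)/6 = 60/6 = 10
te_Replicate run = (7 + 4·9 + 11)/6 = 54/6 = 9
te_Write-up = (10 + 4·14 + 18)/6 = 84/6 = 14

Forward pass:
ES_Sample prep = 0; EF_Sample prep = 12
ES_Run assay = 0; EF_Run assay = 14
ES_Incubation = 14; EF_Incubation = 14+5 = 19
ES_Imaging = max(EF_Sample prep=12, EF_Run assay=14) = 14; EF_Imaging = 14+13 = 27
ES_Data extraction = max(EF_Sample prep=12, EF_Run assay=14) = 14; EF_Data extraction = 14+6 = 20
ES_Statistical analysis = max(EF_Incubation=19, EF_Data extraction=20) = 20; EF_Statistical analysis = 20+10 = 30
ES_Replicate run = 14; EF_Replicate run = 14+9 = 23
ES_Write-up = max(EF_Sample prep=12, EF_Imaging=27, EF_Statistical analysis=30, EF_Replicate run=23) = 30; EF_Write-up = 30+14 = 44
Expected project duration μ = 44 weeks. Critical path: Run assay → Data extraction → Statistical analysis → Write-up.

44 weeks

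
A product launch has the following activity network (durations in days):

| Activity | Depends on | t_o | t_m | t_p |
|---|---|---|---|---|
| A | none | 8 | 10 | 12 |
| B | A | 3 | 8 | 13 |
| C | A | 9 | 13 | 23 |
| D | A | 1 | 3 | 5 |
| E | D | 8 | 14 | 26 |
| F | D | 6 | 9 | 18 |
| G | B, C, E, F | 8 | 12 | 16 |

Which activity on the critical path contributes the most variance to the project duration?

E

te_A = (8 + 4·10 + 12)/6 = 60/6 = 10; σ²_A = ((12−8)/6)² = 0.444
te_B = (3 + 4·8 + 13)/6 = 48/6 = 8; σ²_B = ((13−3)/6)² = 2.778
te_C = (9 + 4·13 + 23)/6 = 84/6 = 14; σ²_C = ((23−9)/6)² = 5.444
te_D = (1 + 4·3 + 5)/6 = 18/6 = 3; σ²_D = ((5−1)/6)² = 0.444
te_E = (8 + 4·14 + 26)/6 = 90/6 = 15; σ²_E = ((26−8)/6)² = 9.000
te_F = (6 + 4·9 + 18)/6 = 60/6 = 10; σ²_F = ((18−6)/6)² = 4.000
te_G = (8 + 4·12 + 16)/6 = 72/6 = 12; σ²_G = ((16−8)/6)² = 1.778

Forward pass:
ES_A = 0; EF_A = 10
ES_B = 10; EF_B = 10+8 = 18
ES_C = 10; EF_C = 10+14 = 24
ES_D = 10; EF_D = 10+3 = 13
ES_E = 13; EF_E = 13+15 = 28
ES_F = 13; EF_F = 13+10 = 23
ES_G = max(EF_B=18, EF_C=24, EF_E=28, EF_F=23) = 28; EF_G = 28+12 = 40
Expected project duration μ = 40 days. Critical path: A → D → E → G.

Variances on critical path: σ²_A=0.444, σ²_D=0.444, σ²_E=9.000, σ²_G=1.778.
Largest is σ²_E = 9.000.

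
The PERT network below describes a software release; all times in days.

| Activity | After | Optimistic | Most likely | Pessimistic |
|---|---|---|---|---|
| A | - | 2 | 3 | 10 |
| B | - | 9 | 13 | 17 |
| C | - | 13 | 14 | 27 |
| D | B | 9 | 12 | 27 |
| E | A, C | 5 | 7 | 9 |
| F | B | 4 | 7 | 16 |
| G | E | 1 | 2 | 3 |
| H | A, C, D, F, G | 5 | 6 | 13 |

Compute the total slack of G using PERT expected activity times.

2 days

te_A = (2 + 4·3 + 10)/6 = 24/6 = 4
te_B = (9 + 4·13 + 17)/6 = 78/6 = 13
te_C = (13 + 4·14 + 27)/6 = 96/6 = 16
te_D = (9 + 4·12 + 27)/6 = 84/6 = 14
te_E = (5 + 4·7 + 9)/6 = 42/6 = 7
te_F = (4 + 4·7 + 16)/6 = 48/6 = 8
te_G = (1 + 4·2 + 3)/6 = 12/6 = 2
te_H = (5 + 4·6 + 13)/6 = 42/6 = 7

Forward pass:
ES_A = 0; EF_A = 4
ES_B = 0; EF_B = 13
ES_C = 0; EF_C = 16
ES_D = 13; EF_D = 13+14 = 27
ES_E = max(EF_A=4, EF_C=16) = 16; EF_E = 16+7 = 23
ES_F = 13; EF_F = 13+8 = 21
ES_G = 23; EF_G = 23+2 = 25
ES_H = max(EF_A=4, EF_C=16, EF_D=27, EF_F=21, EF_G=25) = 27; EF_H = 27+7 = 34
Expected project duration μ = 34 days. Critical path: B → D → H.

Backward pass:
LF_H = 34; LS_H = 34−7 = 27
LF_G = LS_H = 27; LS_G = 27−2 = 25
LF_F = LS_H = 27; LS_F = 27−8 = 19
LF_E = LS_G = 25; LS_E = 25−7 = 18
LF_D = LS_H = 27; LS_D = 27−14 = 13
LF_C = min(LS_E=18, LS_H=27) = 18; LS_C = 18−16 = 2
LF_B = min(LS_D=13, LS_F=19) = 13; LS_B = 13−13 = 0
LF_A = min(LS_E=18, LS_H=27) = 18; LS_A = 18−4 = 14
Slack_G = LS_G − ES_G = 25 − 23 = 2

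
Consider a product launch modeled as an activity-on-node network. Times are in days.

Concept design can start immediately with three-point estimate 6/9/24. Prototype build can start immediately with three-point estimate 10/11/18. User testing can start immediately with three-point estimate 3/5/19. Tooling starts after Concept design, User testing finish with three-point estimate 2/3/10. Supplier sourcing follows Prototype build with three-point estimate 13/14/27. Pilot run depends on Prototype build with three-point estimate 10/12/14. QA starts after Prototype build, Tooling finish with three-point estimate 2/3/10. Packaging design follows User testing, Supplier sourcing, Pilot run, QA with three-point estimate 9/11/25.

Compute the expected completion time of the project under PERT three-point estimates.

te_Concept design = (6 + 4·9 + 24)/6 = 66/6 = 11
te_Prototype build = (10 + 4·11 + 18)/6 = 72/6 = 12
te_User testing = (3 + 4·5 + 19)/6 = 42/6 = 7
te_Tooling = (2 + 4·3 + 10)/6 = 24/6 = 4
te_Supplier sourcing = (13 + 4·14 + 27)/6 = 96/6 = 16
te_Pilot run = (10 + 4·12 + 14)/6 = 72/6 = 12
te_QA = (2 + 4·3 + 10)/6 = 24/6 = 4
te_Packaging design = (9 + 4·11 + 25)/6 = 78/6 = 13

Forward pass:
ES_Concept design = 0; EF_Concept design = 11
ES_Prototype build = 0; EF_Prototype build = 12
ES_User testing = 0; EF_User testing = 7
ES_Tooling = max(EF_Concept design=11, EF_User testing=7) = 11; EF_Tooling = 11+4 = 15
ES_Supplier sourcing = 12; EF_Supplier sourcing = 12+16 = 28
ES_Pilot run = 12; EF_Pilot run = 12+12 = 24
ES_QA = max(EF_Prototype build=12, EF_Tooling=15) = 15; EF_QA = 15+4 = 19
ES_Packaging design = max(EF_User testing=7, EF_Supplier sourcing=28, EF_Pilot run=24, EF_QA=19) = 28; EF_Packaging design = 28+13 = 41
Expected project duration μ = 41 days. Critical path: Prototype build → Supplier sourcing → Packaging design.

41 days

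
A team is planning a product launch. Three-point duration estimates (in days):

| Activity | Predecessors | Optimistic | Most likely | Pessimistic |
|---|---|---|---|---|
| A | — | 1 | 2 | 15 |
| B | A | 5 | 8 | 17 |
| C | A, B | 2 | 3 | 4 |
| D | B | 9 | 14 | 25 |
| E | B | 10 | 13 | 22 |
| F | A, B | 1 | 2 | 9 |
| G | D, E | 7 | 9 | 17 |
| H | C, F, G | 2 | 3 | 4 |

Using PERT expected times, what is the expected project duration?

41 days

te_A = (1 + 4·2 + 15)/6 = 24/6 = 4
te_B = (5 + 4·8 + 17)/6 = 54/6 = 9
te_C = (2 + 4·3 + 4)/6 = 18/6 = 3
te_D = (9 + 4·14 + 25)/6 = 90/6 = 15
te_E = (10 + 4·13 + 22)/6 = 84/6 = 14
te_F = (1 + 4·2 + 9)/6 = 18/6 = 3
te_G = (7 + 4·9 + 17)/6 = 60/6 = 10
te_H = (2 + 4·3 + 4)/6 = 18/6 = 3

Forward pass:
ES_A = 0; EF_A = 4
ES_B = 4; EF_B = 4+9 = 13
ES_C = max(EF_A=4, EF_B=13) = 13; EF_C = 13+3 = 16
ES_D = 13; EF_D = 13+15 = 28
ES_E = 13; EF_E = 13+14 = 27
ES_F = max(EF_A=4, EF_B=13) = 13; EF_F = 13+3 = 16
ES_G = max(EF_D=28, EF_E=27) = 28; EF_G = 28+10 = 38
ES_H = max(EF_C=16, EF_F=16, EF_G=38) = 38; EF_H = 38+3 = 41
Expected project duration μ = 41 days. Critical path: A → B → D → G → H.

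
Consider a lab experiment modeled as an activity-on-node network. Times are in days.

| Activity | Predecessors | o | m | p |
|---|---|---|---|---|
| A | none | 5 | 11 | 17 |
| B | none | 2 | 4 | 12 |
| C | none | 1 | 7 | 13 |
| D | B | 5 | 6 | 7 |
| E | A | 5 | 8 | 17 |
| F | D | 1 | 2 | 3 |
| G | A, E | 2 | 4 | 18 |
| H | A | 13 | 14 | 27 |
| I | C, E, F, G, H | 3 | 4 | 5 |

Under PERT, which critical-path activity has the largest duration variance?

te_A = (5 + 4·11 + 17)/6 = 66/6 = 11; σ²_A = ((17−5)/6)² = 4.000
te_B = (2 + 4·4 + 12)/6 = 30/6 = 5; σ²_B = ((12−2)/6)² = 2.778
te_C = (1 + 4·7 + 13)/6 = 42/6 = 7; σ²_C = ((13−1)/6)² = 4.000
te_D = (5 + 4·6 + 7)/6 = 36/6 = 6; σ²_D = ((7−5)/6)² = 0.111
te_E = (5 + 4·8 + 17)/6 = 54/6 = 9; σ²_E = ((17−5)/6)² = 4.000
te_F = (1 + 4·2 + 3)/6 = 12/6 = 2; σ²_F = ((3−1)/6)² = 0.111
te_G = (2 + 4·4 + 18)/6 = 36/6 = 6; σ²_G = ((18−2)/6)² = 7.111
te_H = (13 + 4·14 + 27)/6 = 96/6 = 16; σ²_H = ((27−13)/6)² = 5.444
te_I = (3 + 4·4 + 5)/6 = 24/6 = 4; σ²_I = ((5−3)/6)² = 0.111

Forward pass:
ES_A = 0; EF_A = 11
ES_B = 0; EF_B = 5
ES_C = 0; EF_C = 7
ES_D = 5; EF_D = 5+6 = 11
ES_E = 11; EF_E = 11+9 = 20
ES_F = 11; EF_F = 11+2 = 13
ES_G = max(EF_A=11, EF_E=20) = 20; EF_G = 20+6 = 26
ES_H = 11; EF_H = 11+16 = 27
ES_I = max(EF_C=7, EF_E=20, EF_F=13, EF_G=26, EF_H=27) = 27; EF_I = 27+4 = 31
Expected project duration μ = 31 days. Critical path: A → H → I.

Variances on critical path: σ²_A=4.000, σ²_H=5.444, σ²_I=0.111.
Largest is σ²_H = 5.444.

H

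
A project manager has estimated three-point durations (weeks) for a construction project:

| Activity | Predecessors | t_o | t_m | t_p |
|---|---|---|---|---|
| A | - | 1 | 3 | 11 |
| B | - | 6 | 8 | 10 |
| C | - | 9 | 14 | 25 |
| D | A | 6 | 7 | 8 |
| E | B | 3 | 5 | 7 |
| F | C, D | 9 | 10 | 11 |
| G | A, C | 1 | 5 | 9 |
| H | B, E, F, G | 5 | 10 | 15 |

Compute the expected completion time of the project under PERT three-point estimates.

35 weeks

te_A = (1 + 4·3 + 11)/6 = 24/6 = 4
te_B = (6 + 4·8 + 10)/6 = 48/6 = 8
te_C = (9 + 4·14 + 25)/6 = 90/6 = 15
te_D = (6 + 4·7 + 8)/6 = 42/6 = 7
te_E = (3 + 4·5 + 7)/6 = 30/6 = 5
te_F = (9 + 4·10 + 11)/6 = 60/6 = 10
te_G = (1 + 4·5 + 9)/6 = 30/6 = 5
te_H = (5 + 4·10 + 15)/6 = 60/6 = 10

Forward pass:
ES_A = 0; EF_A = 4
ES_B = 0; EF_B = 8
ES_C = 0; EF_C = 15
ES_D = 4; EF_D = 4+7 = 11
ES_E = 8; EF_E = 8+5 = 13
ES_F = max(EF_C=15, EF_D=11) = 15; EF_F = 15+10 = 25
ES_G = max(EF_A=4, EF_C=15) = 15; EF_G = 15+5 = 20
ES_H = max(EF_B=8, EF_E=13, EF_F=25, EF_G=20) = 25; EF_H = 25+10 = 35
Expected project duration μ = 35 weeks. Critical path: C → F → H.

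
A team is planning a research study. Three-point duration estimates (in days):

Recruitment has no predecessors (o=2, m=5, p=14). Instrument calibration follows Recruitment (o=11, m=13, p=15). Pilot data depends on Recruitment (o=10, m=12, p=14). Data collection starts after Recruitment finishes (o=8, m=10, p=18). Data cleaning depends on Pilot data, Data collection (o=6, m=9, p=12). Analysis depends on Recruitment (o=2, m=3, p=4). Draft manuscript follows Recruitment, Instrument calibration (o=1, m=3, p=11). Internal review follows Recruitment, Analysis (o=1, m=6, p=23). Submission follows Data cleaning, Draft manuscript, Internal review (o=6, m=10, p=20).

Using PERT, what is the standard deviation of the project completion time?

te_Recruitment = (2 + 4·5 + 14)/6 = 36/6 = 6; σ²_Recruitment = ((14−2)/6)² = 4.000
te_Instrument calibration = (11 + 4·13 + 15)/6 = 78/6 = 13; σ²_Instrument calibration = ((15−11)/6)² = 0.444
te_Pilot data = (10 + 4·12 + 14)/6 = 72/6 = 12; σ²_Pilot data = ((14−10)/6)² = 0.444
te_Data collection = (8 + 4·10 + 18)/6 = 66/6 = 11; σ²_Data collection = ((18−8)/6)² = 2.778
te_Data cleaning = (6 + 4·9 + 12)/6 = 54/6 = 9; σ²_Data cleaning = ((12−6)/6)² = 1.000
te_Analysis = (2 + 4·3 + 4)/6 = 18/6 = 3; σ²_Analysis = ((4−2)/6)² = 0.111
te_Draft manuscript = (1 + 4·3 + 11)/6 = 24/6 = 4; σ²_Draft manuscript = ((11−1)/6)² = 2.778
te_Internal review = (1 + 4·6 + 23)/6 = 48/6 = 8; σ²_Internal review = ((23−1)/6)² = 13.444
te_Submission = (6 + 4·10 + 20)/6 = 66/6 = 11; σ²_Submission = ((20−6)/6)² = 5.444

Forward pass:
ES_Recruitment = 0; EF_Recruitment = 6
ES_Instrument calibration = 6; EF_Instrument calibration = 6+13 = 19
ES_Pilot data = 6; EF_Pilot data = 6+12 = 18
ES_Data collection = 6; EF_Data collection = 6+11 = 17
ES_Data cleaning = max(EF_Pilot data=18, EF_Data collection=17) = 18; EF_Data cleaning = 18+9 = 27
ES_Analysis = 6; EF_Analysis = 6+3 = 9
ES_Draft manuscript = max(EF_Recruitment=6, EF_Instrument calibration=19) = 19; EF_Draft manuscript = 19+4 = 23
ES_Internal review = max(EF_Recruitment=6, EF_Analysis=9) = 9; EF_Internal review = 9+8 = 17
ES_Submission = max(EF_Data cleaning=27, EF_Draft manuscript=23, EF_Internal review=17) = 27; EF_Submission = 27+11 = 38
Expected project duration μ = 38 days. Critical path: Recruitment → Pilot data → Data cleaning → Submission.

Variance along critical path = 4.000 + 0.444 + 1.000 + 5.444 = 10.889
σ = √10.889 = 3.300 days

3.30 days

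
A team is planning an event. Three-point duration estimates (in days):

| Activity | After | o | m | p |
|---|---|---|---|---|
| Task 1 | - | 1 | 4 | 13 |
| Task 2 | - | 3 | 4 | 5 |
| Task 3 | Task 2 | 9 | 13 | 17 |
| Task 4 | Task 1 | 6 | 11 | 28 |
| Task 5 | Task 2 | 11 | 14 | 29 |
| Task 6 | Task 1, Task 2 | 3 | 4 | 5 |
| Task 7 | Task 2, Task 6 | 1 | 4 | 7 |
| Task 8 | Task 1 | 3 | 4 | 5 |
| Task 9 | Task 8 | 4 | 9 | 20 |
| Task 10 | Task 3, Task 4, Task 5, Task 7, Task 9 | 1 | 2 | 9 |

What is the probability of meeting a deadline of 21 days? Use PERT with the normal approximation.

0.272

te_Task 1 = (1 + 4·4 + 13)/6 = 30/6 = 5; σ²_Task 1 = ((13−1)/6)² = 4.000
te_Task 2 = (3 + 4·4 + 5)/6 = 24/6 = 4; σ²_Task 2 = ((5−3)/6)² = 0.111
te_Task 3 = (9 + 4·13 + 17)/6 = 78/6 = 13; σ²_Task 3 = ((17−9)/6)² = 1.778
te_Task 4 = (6 + 4·11 + 28)/6 = 78/6 = 13; σ²_Task 4 = ((28−6)/6)² = 13.444
te_Task 5 = (11 + 4·14 + 29)/6 = 96/6 = 16; σ²_Task 5 = ((29−11)/6)² = 9.000
te_Task 6 = (3 + 4·4 + 5)/6 = 24/6 = 4; σ²_Task 6 = ((5−3)/6)² = 0.111
te_Task 7 = (1 + 4·4 + 7)/6 = 24/6 = 4; σ²_Task 7 = ((7−1)/6)² = 1.000
te_Task 8 = (3 + 4·4 + 5)/6 = 24/6 = 4; σ²_Task 8 = ((5−3)/6)² = 0.111
te_Task 9 = (4 + 4·9 + 20)/6 = 60/6 = 10; σ²_Task 9 = ((20−4)/6)² = 7.111
te_Task 10 = (1 + 4·2 + 9)/6 = 18/6 = 3; σ²_Task 10 = ((9−1)/6)² = 1.778

Forward pass:
ES_Task 1 = 0; EF_Task 1 = 5
ES_Task 2 = 0; EF_Task 2 = 4
ES_Task 3 = 4; EF_Task 3 = 4+13 = 17
ES_Task 4 = 5; EF_Task 4 = 5+13 = 18
ES_Task 5 = 4; EF_Task 5 = 4+16 = 20
ES_Task 6 = max(EF_Task 1=5, EF_Task 2=4) = 5; EF_Task 6 = 5+4 = 9
ES_Task 7 = max(EF_Task 2=4, EF_Task 6=9) = 9; EF_Task 7 = 9+4 = 13
ES_Task 8 = 5; EF_Task 8 = 5+4 = 9
ES_Task 9 = 9; EF_Task 9 = 9+10 = 19
ES_Task 10 = max(EF_Task 3=17, EF_Task 4=18, EF_Task 5=20, EF_Task 7=13, EF_Task 9=19) = 20; EF_Task 10 = 20+3 = 23
Expected project duration μ = 23 days. Critical path: Task 2 → Task 5 → Task 10.

Variance along critical path = 0.111 + 9.000 + 1.778 = 10.889; σ = √10.889 = 3.300 days.
Z = (21 − 23) / 3.300 = -0.606
P(T ≤ 21) = Φ(-0.606) ≈ 0.272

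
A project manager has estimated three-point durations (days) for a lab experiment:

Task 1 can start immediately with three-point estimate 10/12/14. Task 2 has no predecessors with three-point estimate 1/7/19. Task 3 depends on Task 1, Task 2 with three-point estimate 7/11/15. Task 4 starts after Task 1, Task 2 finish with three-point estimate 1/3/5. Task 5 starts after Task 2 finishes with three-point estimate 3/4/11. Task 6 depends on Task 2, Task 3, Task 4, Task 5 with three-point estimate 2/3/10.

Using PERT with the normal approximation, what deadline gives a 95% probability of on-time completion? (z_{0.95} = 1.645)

te_Task 1 = (10 + 4·12 + 14)/6 = 72/6 = 12; σ²_Task 1 = ((14−10)/6)² = 0.444
te_Task 2 = (1 + 4·7 + 19)/6 = 48/6 = 8; σ²_Task 2 = ((19−1)/6)² = 9.000
te_Task 3 = (7 + 4·11 + 15)/6 = 66/6 = 11; σ²_Task 3 = ((15−7)/6)² = 1.778
te_Task 4 = (1 + 4·3 + 5)/6 = 18/6 = 3; σ²_Task 4 = ((5−1)/6)² = 0.444
te_Task 5 = (3 + 4·4 + 11)/6 = 30/6 = 5; σ²_Task 5 = ((11−3)/6)² = 1.778
te_Task 6 = (2 + 4·3 + 10)/6 = 24/6 = 4; σ²_Task 6 = ((10−2)/6)² = 1.778

Forward pass:
ES_Task 1 = 0; EF_Task 1 = 12
ES_Task 2 = 0; EF_Task 2 = 8
ES_Task 3 = max(EF_Task 1=12, EF_Task 2=8) = 12; EF_Task 3 = 12+11 = 23
ES_Task 4 = max(EF_Task 1=12, EF_Task 2=8) = 12; EF_Task 4 = 12+3 = 15
ES_Task 5 = 8; EF_Task 5 = 8+5 = 13
ES_Task 6 = max(EF_Task 2=8, EF_Task 3=23, EF_Task 4=15, EF_Task 5=13) = 23; EF_Task 6 = 23+4 = 27
Expected project duration μ = 27 days. Critical path: Task 1 → Task 3 → Task 6.

Variance along critical path = 0.444 + 1.778 + 1.778 = 4.000; σ = 2.000 days.
D = μ + z·σ = 27 + 1.645·2.000 = 30.3 days

30.3 days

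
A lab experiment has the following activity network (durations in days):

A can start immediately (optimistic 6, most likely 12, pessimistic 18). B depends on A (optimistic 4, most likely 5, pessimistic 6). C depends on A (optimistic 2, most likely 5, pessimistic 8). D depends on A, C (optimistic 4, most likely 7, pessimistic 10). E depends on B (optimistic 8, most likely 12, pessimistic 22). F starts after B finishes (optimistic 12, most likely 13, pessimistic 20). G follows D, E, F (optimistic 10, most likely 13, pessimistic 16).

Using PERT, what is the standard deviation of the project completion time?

te_A = (6 + 4·12 + 18)/6 = 72/6 = 12; σ²_A = ((18−6)/6)² = 4.000
te_B = (4 + 4·5 + 6)/6 = 30/6 = 5; σ²_B = ((6−4)/6)² = 0.111
te_C = (2 + 4·5 + 8)/6 = 30/6 = 5; σ²_C = ((8−2)/6)² = 1.000
te_D = (4 + 4·7 + 10)/6 = 42/6 = 7; σ²_D = ((10−4)/6)² = 1.000
te_E = (8 + 4·12 + 22)/6 = 78/6 = 13; σ²_E = ((22−8)/6)² = 5.444
te_F = (12 + 4·13 + 20)/6 = 84/6 = 14; σ²_F = ((20−12)/6)² = 1.778
te_G = (10 + 4·13 + 16)/6 = 78/6 = 13; σ²_G = ((16−10)/6)² = 1.000

Forward pass:
ES_A = 0; EF_A = 12
ES_B = 12; EF_B = 12+5 = 17
ES_C = 12; EF_C = 12+5 = 17
ES_D = max(EF_A=12, EF_C=17) = 17; EF_D = 17+7 = 24
ES_E = 17; EF_E = 17+13 = 30
ES_F = 17; EF_F = 17+14 = 31
ES_G = max(EF_D=24, EF_E=30, EF_F=31) = 31; EF_G = 31+13 = 44
Expected project duration μ = 44 days. Critical path: A → B → F → G.

Variance along critical path = 4.000 + 0.111 + 1.778 + 1.000 = 6.889
σ = √6.889 = 2.625 days

2.62 days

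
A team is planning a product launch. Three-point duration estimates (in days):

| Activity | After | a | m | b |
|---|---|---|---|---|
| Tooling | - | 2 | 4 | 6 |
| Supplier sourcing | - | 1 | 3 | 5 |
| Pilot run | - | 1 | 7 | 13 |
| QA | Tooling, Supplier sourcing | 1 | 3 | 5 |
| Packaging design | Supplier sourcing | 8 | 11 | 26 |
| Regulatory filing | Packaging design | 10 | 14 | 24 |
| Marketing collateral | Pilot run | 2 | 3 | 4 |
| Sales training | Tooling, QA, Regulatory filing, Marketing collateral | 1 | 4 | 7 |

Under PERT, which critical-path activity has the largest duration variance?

te_Tooling = (2 + 4·4 + 6)/6 = 24/6 = 4; σ²_Tooling = ((6−2)/6)² = 0.444
te_Supplier sourcing = (1 + 4·3 + 5)/6 = 18/6 = 3; σ²_Supplier sourcing = ((5−1)/6)² = 0.444
te_Pilot run = (1 + 4·7 + 13)/6 = 42/6 = 7; σ²_Pilot run = ((13−1)/6)² = 4.000
te_QA = (1 + 4·3 + 5)/6 = 18/6 = 3; σ²_QA = ((5−1)/6)² = 0.444
te_Packaging design = (8 + 4·11 + 26)/6 = 78/6 = 13; σ²_Packaging design = ((26−8)/6)² = 9.000
te_Regulatory filing = (10 + 4·14 + 24)/6 = 90/6 = 15; σ²_Regulatory filing = ((24−10)/6)² = 5.444
te_Marketing collateral = (2 + 4·3 + 4)/6 = 18/6 = 3; σ²_Marketing collateral = ((4−2)/6)² = 0.111
te_Sales training = (1 + 4·4 + 7)/6 = 24/6 = 4; σ²_Sales training = ((7−1)/6)² = 1.000

Forward pass:
ES_Tooling = 0; EF_Tooling = 4
ES_Supplier sourcing = 0; EF_Supplier sourcing = 3
ES_Pilot run = 0; EF_Pilot run = 7
ES_QA = max(EF_Tooling=4, EF_Supplier sourcing=3) = 4; EF_QA = 4+3 = 7
ES_Packaging design = 3; EF_Packaging design = 3+13 = 16
ES_Regulatory filing = 16; EF_Regulatory filing = 16+15 = 31
ES_Marketing collateral = 7; EF_Marketing collateral = 7+3 = 10
ES_Sales training = max(EF_Tooling=4, EF_QA=7, EF_Regulatory filing=31, EF_Marketing collateral=10) = 31; EF_Sales training = 31+4 = 35
Expected project duration μ = 35 days. Critical path: Supplier sourcing → Packaging design → Regulatory filing → Sales training.

Variances on critical path: σ²_Supplier sourcing=0.444, σ²_Packaging design=9.000, σ²_Regulatory filing=5.444, σ²_Sales training=1.000.
Largest is σ²_Packaging design = 9.000.

Packaging design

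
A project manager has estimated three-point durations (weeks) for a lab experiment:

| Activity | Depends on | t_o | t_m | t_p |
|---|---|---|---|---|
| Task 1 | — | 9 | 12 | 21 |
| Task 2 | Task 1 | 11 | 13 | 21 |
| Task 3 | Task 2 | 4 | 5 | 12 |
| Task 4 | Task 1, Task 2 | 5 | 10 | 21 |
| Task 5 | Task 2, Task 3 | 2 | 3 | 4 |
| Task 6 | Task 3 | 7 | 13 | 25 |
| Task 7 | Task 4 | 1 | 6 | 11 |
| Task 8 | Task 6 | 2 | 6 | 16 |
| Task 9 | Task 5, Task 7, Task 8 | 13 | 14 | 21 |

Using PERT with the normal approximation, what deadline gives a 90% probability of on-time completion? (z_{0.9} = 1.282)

te_Task 1 = (9 + 4·12 + 21)/6 = 78/6 = 13; σ²_Task 1 = ((21−9)/6)² = 4.000
te_Task 2 = (11 + 4·13 + 21)/6 = 84/6 = 14; σ²_Task 2 = ((21−11)/6)² = 2.778
te_Task 3 = (4 + 4·5 + 12)/6 = 36/6 = 6; σ²_Task 3 = ((12−4)/6)² = 1.778
te_Task 4 = (5 + 4·10 + 21)/6 = 66/6 = 11; σ²_Task 4 = ((21−5)/6)² = 7.111
te_Task 5 = (2 + 4·3 + 4)/6 = 18/6 = 3; σ²_Task 5 = ((4−2)/6)² = 0.111
te_Task 6 = (7 + 4·13 + 25)/6 = 84/6 = 14; σ²_Task 6 = ((25−7)/6)² = 9.000
te_Task 7 = (1 + 4·6 + 11)/6 = 36/6 = 6; σ²_Task 7 = ((11−1)/6)² = 2.778
te_Task 8 = (2 + 4·6 + 16)/6 = 42/6 = 7; σ²_Task 8 = ((16−2)/6)² = 5.444
te_Task 9 = (13 + 4·14 + 21)/6 = 90/6 = 15; σ²_Task 9 = ((21−13)/6)² = 1.778

Forward pass:
ES_Task 1 = 0; EF_Task 1 = 13
ES_Task 2 = 13; EF_Task 2 = 13+14 = 27
ES_Task 3 = 27; EF_Task 3 = 27+6 = 33
ES_Task 4 = max(EF_Task 1=13, EF_Task 2=27) = 27; EF_Task 4 = 27+11 = 38
ES_Task 5 = max(EF_Task 2=27, EF_Task 3=33) = 33; EF_Task 5 = 33+3 = 36
ES_Task 6 = 33; EF_Task 6 = 33+14 = 47
ES_Task 7 = 38; EF_Task 7 = 38+6 = 44
ES_Task 8 = 47; EF_Task 8 = 47+7 = 54
ES_Task 9 = max(EF_Task 5=36, EF_Task 7=44, EF_Task 8=54) = 54; EF_Task 9 = 54+15 = 69
Expected project duration μ = 69 weeks. Critical path: Task 1 → Task 2 → Task 3 → Task 6 → Task 8 → Task 9.

Variance along critical path = 4.000 + 2.778 + 1.778 + 9.000 + 5.444 + 1.778 = 24.778; σ = 4.978 weeks.
D = μ + z·σ = 69 + 1.282·4.978 = 75.4 weeks

75.4 weeks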